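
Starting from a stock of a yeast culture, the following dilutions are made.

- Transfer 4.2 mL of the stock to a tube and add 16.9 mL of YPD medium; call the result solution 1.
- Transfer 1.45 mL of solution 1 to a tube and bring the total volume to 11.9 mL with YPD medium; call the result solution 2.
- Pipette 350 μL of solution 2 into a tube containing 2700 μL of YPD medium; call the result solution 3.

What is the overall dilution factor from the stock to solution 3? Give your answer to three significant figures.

359

Step 1: 4.2 mL + 16.9 mL = 21.1 mL total → factor 21.1/4.2 = 5.0238
Step 2: 1.45 mL brought to 11.9 mL → factor 11.9/1.45 = 8.2069
Step 3: 350 μL + 2700 μL = 3050 μL total → factor 3050/350 = 8.7143
Overall dilution factor = 5.0238 × 8.2069 × 8.7143 = 359.29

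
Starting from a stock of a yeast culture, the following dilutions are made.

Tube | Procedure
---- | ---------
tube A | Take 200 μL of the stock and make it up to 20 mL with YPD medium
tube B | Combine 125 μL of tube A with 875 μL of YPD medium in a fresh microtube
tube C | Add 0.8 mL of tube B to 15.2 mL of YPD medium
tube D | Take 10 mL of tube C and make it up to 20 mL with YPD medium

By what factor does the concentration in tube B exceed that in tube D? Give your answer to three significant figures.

Step 1: 200 μL brought to 20 mL → factor 20000/200 = 100
Step 2: 125 μL + 875 μL = 1000 μL total → factor 1000/125 = 8
Step 3: 0.8 mL + 15.2 mL = 16 mL total → factor 16/0.8 = 20
Step 4: 10 mL brought to 20 mL → factor 20/10 = 2
Dilution factor to tube B = 800; to tube D = 32000
[tube B]/[tube D] = (factor to tube D)/(factor to tube B) = 32000/800 = 40.0

40.0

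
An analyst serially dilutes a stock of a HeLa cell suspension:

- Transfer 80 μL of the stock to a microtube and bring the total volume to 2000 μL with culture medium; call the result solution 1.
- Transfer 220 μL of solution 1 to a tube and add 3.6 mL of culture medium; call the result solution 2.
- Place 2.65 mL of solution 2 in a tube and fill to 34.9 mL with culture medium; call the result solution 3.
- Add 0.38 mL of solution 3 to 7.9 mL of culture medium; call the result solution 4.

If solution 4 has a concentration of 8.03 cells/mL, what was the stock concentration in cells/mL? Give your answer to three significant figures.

1.00 × 10^6 cells/mL

Step 1: 80 μL brought to 2000 μL → factor 2000/80 = 25
Step 2: 220 μL + 3.6 mL = 3820 μL total → factor 3820/220 = 17.364
Step 3: 2.65 mL brought to 34.9 mL → factor 34.9/2.65 = 13.17
Step 4: 0.38 mL + 7.9 mL = 8.28 mL total → factor 8.28/0.38 = 21.789
Overall dilution factor = 25 × 17.364 × 13.17 × 21.789 = 1.2457 × 10^5
Stock = 8.03 cells/mL × 1.2457 × 10^5 = 1.00 × 10^6 cells/mL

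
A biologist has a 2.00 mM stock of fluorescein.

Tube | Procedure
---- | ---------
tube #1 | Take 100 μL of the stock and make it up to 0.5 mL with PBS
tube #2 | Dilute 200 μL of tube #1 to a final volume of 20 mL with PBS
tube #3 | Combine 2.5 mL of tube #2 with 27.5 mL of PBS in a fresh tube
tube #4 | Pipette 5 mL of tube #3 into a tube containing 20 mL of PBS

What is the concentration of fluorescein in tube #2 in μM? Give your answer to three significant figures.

Step 1: 100 μL brought to 0.5 mL → factor 500/100 = 5
Step 2: 200 μL brought to 20 mL → factor 20000/200 = 100
Dilution factor through tube #2 = 5 × 100 = 500
[tube #2] = 2.00 mM / 500 = 0.004000 mM = 4.00 μM

4.00 μM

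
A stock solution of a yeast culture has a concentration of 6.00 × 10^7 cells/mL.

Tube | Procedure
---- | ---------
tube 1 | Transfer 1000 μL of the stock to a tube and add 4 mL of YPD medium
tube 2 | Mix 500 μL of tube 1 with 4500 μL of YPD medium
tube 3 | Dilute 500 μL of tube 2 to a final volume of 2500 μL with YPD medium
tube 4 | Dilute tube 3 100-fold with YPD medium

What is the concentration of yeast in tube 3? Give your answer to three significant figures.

Step 1: 1000 μL + 4 mL = 5000 μL total → factor 5000/1000 = 5
Step 2: 500 μL + 4500 μL = 5000 μL total → factor 5000/500 = 10
Step 3: 500 μL brought to 2500 μL → factor 2500/500 = 5
Dilution factor through tube 3 = 5 × 10 × 5 = 250
[tube 3] = 6.00 × 10^7 cells/mL / 250 = 2.40 × 10^5 cells/mL

2.40 × 10^5 cells/mL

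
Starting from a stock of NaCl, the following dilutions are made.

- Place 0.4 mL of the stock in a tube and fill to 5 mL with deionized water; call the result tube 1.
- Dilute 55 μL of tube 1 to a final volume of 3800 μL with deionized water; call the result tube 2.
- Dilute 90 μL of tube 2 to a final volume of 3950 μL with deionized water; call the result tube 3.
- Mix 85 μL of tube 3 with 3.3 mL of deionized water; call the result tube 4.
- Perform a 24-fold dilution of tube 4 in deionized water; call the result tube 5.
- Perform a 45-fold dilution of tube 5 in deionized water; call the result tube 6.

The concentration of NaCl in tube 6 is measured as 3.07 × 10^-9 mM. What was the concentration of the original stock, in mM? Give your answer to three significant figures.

5.00 mM

Step 1: 0.4 mL brought to 5 mL → factor 5/0.4 = 12.5
Step 2: 55 μL brought to 3800 μL → factor 3800/55 = 69.091
Step 3: 90 μL brought to 3950 μL → factor 3950/90 = 43.889
Step 4: 85 μL + 3.3 mL = 3385 μL total → factor 3385/85 = 39.824
Step 5: 24-fold → factor 24
Step 6: 45-fold → factor 45
Overall dilution factor = 12.5 × 69.091 × 43.889 × 39.824 × 24 × 45 = 1.6302 × 10^9
Stock = 3.07 × 10^-9 mM × 1.6302 × 10^9 = 5.00 mM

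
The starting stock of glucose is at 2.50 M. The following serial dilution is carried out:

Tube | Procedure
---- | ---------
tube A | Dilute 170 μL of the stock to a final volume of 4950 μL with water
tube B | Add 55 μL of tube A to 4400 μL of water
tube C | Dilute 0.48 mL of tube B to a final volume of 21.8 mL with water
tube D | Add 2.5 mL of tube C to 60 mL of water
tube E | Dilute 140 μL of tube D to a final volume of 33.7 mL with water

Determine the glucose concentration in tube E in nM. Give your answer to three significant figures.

Step 1: 170 μL brought to 4950 μL → factor 4950/170 = 29.118
Step 2: 55 μL + 4400 μL = 4455 μL total → factor 4455/55 = 81
Step 3: 0.48 mL brought to 21.8 mL → factor 21.8/0.48 = 45.417
Step 4: 2.5 mL + 60 mL = 62.5 mL total → factor 62.5/2.5 = 25
Step 5: 140 μL brought to 33.7 mL → factor 33700/140 = 240.71
Overall dilution factor = 29.118 × 81 × 45.417 × 25 × 240.71 = 6.4461 × 10^8
Final = 2.50 M / 6.4461 × 10^8 = 3.878 × 10^-9 M = 3.88 nM

3.88 nM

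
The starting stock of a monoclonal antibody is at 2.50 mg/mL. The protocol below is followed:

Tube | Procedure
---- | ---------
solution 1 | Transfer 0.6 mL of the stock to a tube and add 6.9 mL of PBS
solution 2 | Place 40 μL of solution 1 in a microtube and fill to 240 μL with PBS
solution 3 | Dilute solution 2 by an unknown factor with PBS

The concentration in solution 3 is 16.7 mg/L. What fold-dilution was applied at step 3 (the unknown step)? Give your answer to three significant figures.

Step 1: 0.6 mL + 6.9 mL = 7.5 mL total → factor 7.5/0.6 = 12.5
Step 2: 40 μL brought to 240 μL → factor 240/40 = 6
Step 3: unknown factor x
Product of known-step factors = 75
Overall factor = 2.50 mg/mL / (16.7 mg/L) = 149.7
x = 149.7 / 75 = 2.00

2.00-fold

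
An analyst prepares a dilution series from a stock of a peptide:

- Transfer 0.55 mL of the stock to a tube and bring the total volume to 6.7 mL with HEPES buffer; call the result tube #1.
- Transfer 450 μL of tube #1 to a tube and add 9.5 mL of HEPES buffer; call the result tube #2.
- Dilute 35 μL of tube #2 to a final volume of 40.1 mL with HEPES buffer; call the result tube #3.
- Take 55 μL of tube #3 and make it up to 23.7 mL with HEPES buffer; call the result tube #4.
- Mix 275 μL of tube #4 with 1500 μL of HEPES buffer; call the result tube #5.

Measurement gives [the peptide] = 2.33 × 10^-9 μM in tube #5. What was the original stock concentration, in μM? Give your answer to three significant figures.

2.00 μM

Step 1: 0.55 mL brought to 6.7 mL → factor 6.7/0.55 = 12.182
Step 2: 450 μL + 9.5 mL = 9950 μL total → factor 9950/450 = 22.111
Step 3: 35 μL brought to 40.1 mL → factor 40100/35 = 1145.7
Step 4: 55 μL brought to 23.7 mL → factor 23700/55 = 430.91
Step 5: 275 μL + 1500 μL = 1775 μL total → factor 1775/275 = 6.4545
Overall dilution factor = 12.182 × 22.111 × 1145.7 × 430.91 × 6.4545 = 8.5832 × 10^8
Stock = 2.33 × 10^-9 μM × 8.5832 × 10^8 = 2.00 μM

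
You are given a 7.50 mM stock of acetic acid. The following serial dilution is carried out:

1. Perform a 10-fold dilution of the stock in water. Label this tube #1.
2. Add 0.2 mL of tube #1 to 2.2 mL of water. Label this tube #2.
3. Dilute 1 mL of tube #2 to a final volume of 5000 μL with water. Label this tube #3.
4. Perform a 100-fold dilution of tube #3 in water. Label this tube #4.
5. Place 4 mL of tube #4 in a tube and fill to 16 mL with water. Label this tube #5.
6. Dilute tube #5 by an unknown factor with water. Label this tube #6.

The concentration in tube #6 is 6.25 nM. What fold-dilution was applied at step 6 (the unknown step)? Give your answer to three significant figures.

5.00-fold

Step 1: 10-fold → factor 10
Step 2: 0.2 mL + 2.2 mL = 2.4 mL total → factor 2.4/0.2 = 12
Step 3: 1 mL brought to 5000 μL → factor 5/1 = 5
Step 4: 100-fold → factor 100
Step 5: 4 mL brought to 16 mL → factor 16/4 = 4
Step 6: unknown factor x
Product of known-step factors = 2.4 × 10^5
Overall factor = 7.50 mM / (6.25 nM) = 1.2 × 10^6
x = 1.2 × 10^6 / 2.4 × 10^5 = 5.00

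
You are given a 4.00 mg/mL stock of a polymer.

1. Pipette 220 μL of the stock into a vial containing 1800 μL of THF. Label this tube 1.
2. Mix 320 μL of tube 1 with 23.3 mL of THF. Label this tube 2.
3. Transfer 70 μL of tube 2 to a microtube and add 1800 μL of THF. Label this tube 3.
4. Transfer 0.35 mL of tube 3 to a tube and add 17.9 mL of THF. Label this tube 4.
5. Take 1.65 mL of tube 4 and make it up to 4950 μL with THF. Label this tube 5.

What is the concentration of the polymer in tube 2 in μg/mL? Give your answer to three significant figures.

5.90 μg/mL

Step 1: 220 μL + 1800 μL = 2020 μL total → factor 2020/220 = 9.1818
Step 2: 320 μL + 23.3 mL = 23620 μL total → factor 23620/320 = 73.812
Dilution factor through tube 2 = 9.1818 × 73.812 = 677.73
[tube 2] = 4.00 mg/mL / 677.73 = 0.005902 mg/mL = 5.90 μg/mL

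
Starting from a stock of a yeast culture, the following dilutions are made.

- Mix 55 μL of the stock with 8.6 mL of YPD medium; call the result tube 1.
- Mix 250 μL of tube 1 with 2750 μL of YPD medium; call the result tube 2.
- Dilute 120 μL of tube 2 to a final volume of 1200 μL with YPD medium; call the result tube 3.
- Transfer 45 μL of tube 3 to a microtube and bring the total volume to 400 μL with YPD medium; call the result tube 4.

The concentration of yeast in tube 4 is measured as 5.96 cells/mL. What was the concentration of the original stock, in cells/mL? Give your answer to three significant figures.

Step 1: 55 μL + 8.6 mL = 8655 μL total → factor 8655/55 = 157.36
Step 2: 250 μL + 2750 μL = 3000 μL total → factor 3000/250 = 12
Step 3: 120 μL brought to 1200 μL → factor 1200/120 = 10
Step 4: 45 μL brought to 400 μL → factor 400/45 = 8.8889
Overall dilution factor = 157.36 × 12 × 10 × 8.8889 = 1.6785 × 10^5
Stock = 5.96 cells/mL × 1.6785 × 10^5 = 1.00 × 10^6 cells/mL

1.00 × 10^6 cells/mL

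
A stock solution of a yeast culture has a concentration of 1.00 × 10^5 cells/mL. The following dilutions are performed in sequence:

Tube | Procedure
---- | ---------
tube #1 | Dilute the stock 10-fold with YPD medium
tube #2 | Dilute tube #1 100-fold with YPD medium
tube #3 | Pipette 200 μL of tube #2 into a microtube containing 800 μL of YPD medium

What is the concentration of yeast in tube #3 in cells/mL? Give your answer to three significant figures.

Step 1: 10-fold → factor 10
Step 2: 100-fold → factor 100
Step 3: 200 μL + 800 μL = 1000 μL total → factor 1000/200 = 5
Overall dilution factor = 10 × 100 × 5 = 5000
Final = 1.00 × 10^5 cells/mL / 5000 = 20.0 cells/mL

20.0 cells/mL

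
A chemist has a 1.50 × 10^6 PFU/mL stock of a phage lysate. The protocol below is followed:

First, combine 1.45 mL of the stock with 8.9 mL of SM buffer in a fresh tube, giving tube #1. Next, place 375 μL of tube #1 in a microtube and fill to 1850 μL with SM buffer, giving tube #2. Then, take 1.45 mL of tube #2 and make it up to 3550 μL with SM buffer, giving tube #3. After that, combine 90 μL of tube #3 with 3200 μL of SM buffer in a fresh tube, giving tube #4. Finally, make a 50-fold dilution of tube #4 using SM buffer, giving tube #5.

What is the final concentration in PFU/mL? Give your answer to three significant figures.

9.52 PFU/mL

Step 1: 1.45 mL + 8.9 mL = 10.35 mL total → factor 10.35/1.45 = 7.1379
Step 2: 375 μL brought to 1850 μL → factor 1850/375 = 4.9333
Step 3: 1.45 mL brought to 3550 μL → factor 3.55/1.45 = 2.4483
Step 4: 90 μL + 3200 μL = 3290 μL total → factor 3290/90 = 36.556
Step 5: 50-fold → factor 50
Overall dilution factor = 7.1379 × 4.9333 × 2.4483 × 36.556 × 50 = 1.5758 × 10^5
Final = 1.50 × 10^6 PFU/mL / 1.5758 × 10^5 = 9.52 PFU/mL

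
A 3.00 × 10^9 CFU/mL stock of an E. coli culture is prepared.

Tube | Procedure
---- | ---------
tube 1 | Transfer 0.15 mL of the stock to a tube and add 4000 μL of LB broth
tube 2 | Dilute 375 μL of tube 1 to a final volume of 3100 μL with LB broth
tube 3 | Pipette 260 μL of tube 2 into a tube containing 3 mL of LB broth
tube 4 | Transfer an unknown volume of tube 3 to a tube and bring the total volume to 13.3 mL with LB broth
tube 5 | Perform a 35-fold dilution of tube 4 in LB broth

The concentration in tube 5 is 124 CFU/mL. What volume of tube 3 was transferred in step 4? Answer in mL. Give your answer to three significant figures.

0.0552 mL

Step 1: 0.15 mL + 4000 μL = 4.15 mL total → factor 4.15/0.15 = 27.667
Step 2: 375 μL brought to 3100 μL → factor 3100/375 = 8.2667
Step 3: 260 μL + 3 mL = 3260 μL total → factor 3260/260 = 12.538
Step 4: v brought to 13.3 mL → factor = 13.3 mL/v
Step 5: 35-fold → factor 35
Product of known-step factors = 1.0037 × 10^5
Overall factor = 3.00 × 10^9 CFU/mL / (124 CFU/mL) = 2.4194 × 10^7
Step-4 factor = 2.4194 × 10^7 / 1.0037 × 10^5 = 241.05
v = 13.3 mL / 241.05 = 0.0552 mL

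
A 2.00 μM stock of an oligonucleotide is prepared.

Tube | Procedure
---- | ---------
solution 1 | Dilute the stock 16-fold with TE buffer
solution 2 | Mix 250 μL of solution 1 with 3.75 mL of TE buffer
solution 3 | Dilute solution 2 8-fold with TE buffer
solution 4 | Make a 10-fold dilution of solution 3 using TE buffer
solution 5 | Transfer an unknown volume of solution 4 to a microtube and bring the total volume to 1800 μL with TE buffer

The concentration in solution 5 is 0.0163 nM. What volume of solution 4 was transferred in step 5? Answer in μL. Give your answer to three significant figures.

300 μL

Step 1: 16-fold → factor 16
Step 2: 250 μL + 3.75 mL = 4000 μL total → factor 4000/250 = 16
Step 3: 8-fold → factor 8
Step 4: 10-fold → factor 10
Step 5: v brought to 1800 μL → factor = 1800 μL/v
Product of known-step factors = 20480
Overall factor = 2.00 μM / (0.0163 nM) = 1.227 × 10^5
Step-5 factor = 1.227 × 10^5 / 20480 = 5.9912
v = 1800 μL / 5.9912 = 300 μL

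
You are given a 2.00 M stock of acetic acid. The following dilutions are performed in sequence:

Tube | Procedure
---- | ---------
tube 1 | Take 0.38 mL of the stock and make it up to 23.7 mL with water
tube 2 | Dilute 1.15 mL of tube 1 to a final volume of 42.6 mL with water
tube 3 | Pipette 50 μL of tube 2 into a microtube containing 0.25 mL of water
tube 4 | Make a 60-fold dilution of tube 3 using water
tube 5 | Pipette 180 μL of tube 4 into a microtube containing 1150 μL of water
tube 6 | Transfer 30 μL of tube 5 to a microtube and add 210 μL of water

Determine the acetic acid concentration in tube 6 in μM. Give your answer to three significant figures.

0.0407 μM

Step 1: 0.38 mL brought to 23.7 mL → factor 23.7/0.38 = 62.368
Step 2: 1.15 mL brought to 42.6 mL → factor 42.6/1.15 = 37.043
Step 3: 50 μL + 0.25 mL = 300 μL total → factor 300/50 = 6
Step 4: 60-fold → factor 60
Step 5: 180 μL + 1150 μL = 1330 μL total → factor 1330/180 = 7.3889
Step 6: 30 μL + 210 μL = 240 μL total → factor 240/30 = 8
Overall dilution factor = 62.368 × 37.043 × 6 × 60 × 7.3889 × 8 = 4.9164 × 10^7
Final = 2.00 M / 4.9164 × 10^7 = 4.068 × 10^-8 M = 0.0407 μM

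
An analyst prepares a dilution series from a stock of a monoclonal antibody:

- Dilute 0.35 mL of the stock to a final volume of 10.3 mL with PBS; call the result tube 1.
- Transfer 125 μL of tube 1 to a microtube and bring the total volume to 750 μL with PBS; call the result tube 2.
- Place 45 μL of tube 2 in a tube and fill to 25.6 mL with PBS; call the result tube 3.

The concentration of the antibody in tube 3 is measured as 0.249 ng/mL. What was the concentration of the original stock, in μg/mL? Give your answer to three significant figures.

Step 1: 0.35 mL brought to 10.3 mL → factor 10.3/0.35 = 29.429
Step 2: 125 μL brought to 750 μL → factor 750/125 = 6
Step 3: 45 μL brought to 25.6 mL → factor 25600/45 = 568.89
Overall dilution factor = 29.429 × 6 × 568.89 = 1.0045 × 10^5
Stock = 0.249 ng/mL × 1.0045 × 10^5 = 2.501 × 10^4 ng/mL = 25.0 μg/mL

25.0 μg/mL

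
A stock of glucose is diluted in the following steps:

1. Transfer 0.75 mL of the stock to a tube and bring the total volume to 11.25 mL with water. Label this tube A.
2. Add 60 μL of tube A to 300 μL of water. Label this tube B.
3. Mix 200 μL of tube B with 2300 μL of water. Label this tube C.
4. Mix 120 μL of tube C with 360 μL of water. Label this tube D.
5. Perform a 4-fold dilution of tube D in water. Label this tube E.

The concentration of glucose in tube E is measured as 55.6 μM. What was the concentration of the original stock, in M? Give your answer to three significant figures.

Step 1: 0.75 mL brought to 11.25 mL → factor 11.25/0.75 = 15
Step 2: 60 μL + 300 μL = 360 μL total → factor 360/60 = 6
Step 3: 200 μL + 2300 μL = 2500 μL total → factor 2500/200 = 12.5
Step 4: 120 μL + 360 μL = 480 μL total → factor 480/120 = 4
Step 5: 4-fold → factor 4
Overall dilution factor = 15 × 6 × 12.5 × 4 × 4 = 18000
Stock = 55.6 μM × 18000 = 1.001 × 10^6 μM = 1.00 M

1.00 M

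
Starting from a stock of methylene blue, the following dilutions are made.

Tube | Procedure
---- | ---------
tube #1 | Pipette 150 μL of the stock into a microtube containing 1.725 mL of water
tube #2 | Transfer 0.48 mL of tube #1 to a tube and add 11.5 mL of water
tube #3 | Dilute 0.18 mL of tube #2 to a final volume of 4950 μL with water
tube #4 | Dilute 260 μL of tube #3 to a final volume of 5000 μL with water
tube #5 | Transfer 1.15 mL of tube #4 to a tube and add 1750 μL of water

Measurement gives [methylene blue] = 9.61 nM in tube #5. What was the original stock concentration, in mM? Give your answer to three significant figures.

4.00 mM

Step 1: 150 μL + 1.725 mL = 1875 μL total → factor 1875/150 = 12.5
Step 2: 0.48 mL + 11.5 mL = 11.98 mL total → factor 11.98/0.48 = 24.958
Step 3: 0.18 mL brought to 4950 μL → factor 4.95/0.18 = 27.5
Step 4: 260 μL brought to 5000 μL → factor 5000/260 = 19.231
Step 5: 1.15 mL + 1750 μL = 2.9 mL total → factor 2.9/1.15 = 2.5217
Overall dilution factor = 12.5 × 24.958 × 27.5 × 19.231 × 2.5217 = 4.1606 × 10^5
Stock = 9.61 nM × 4.1606 × 10^5 = 3.998 × 10^6 nM = 4.00 mM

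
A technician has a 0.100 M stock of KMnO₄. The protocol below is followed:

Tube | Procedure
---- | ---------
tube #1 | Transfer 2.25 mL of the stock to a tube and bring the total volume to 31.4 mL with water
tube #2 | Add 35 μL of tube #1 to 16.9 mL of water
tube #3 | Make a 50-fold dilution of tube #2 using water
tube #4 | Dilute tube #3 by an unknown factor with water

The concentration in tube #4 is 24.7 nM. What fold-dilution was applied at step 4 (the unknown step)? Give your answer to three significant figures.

12.0-fold

Step 1: 2.25 mL brought to 31.4 mL → factor 31.4/2.25 = 13.956
Step 2: 35 μL + 16.9 mL = 16935 μL total → factor 16935/35 = 483.86
Step 3: 50-fold → factor 50
Step 4: unknown factor x
Product of known-step factors = 3.3762 × 10^5
Overall factor = 0.100 M / (24.7 nM) = 4.0486 × 10^6
x = 4.0486 × 10^6 / 3.3762 × 10^5 = 12.0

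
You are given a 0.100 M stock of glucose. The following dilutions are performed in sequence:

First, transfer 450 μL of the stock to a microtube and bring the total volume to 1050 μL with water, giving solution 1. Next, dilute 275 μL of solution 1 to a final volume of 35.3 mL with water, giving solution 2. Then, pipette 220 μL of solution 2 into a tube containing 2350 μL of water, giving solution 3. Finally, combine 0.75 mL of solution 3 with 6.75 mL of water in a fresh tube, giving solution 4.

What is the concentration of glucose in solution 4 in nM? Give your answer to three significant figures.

2.86 × 10^3 nM

Step 1: 450 μL brought to 1050 μL → factor 1050/450 = 2.3333
Step 2: 275 μL brought to 35.3 mL → factor 35300/275 = 128.36
Step 3: 220 μL + 2350 μL = 2570 μL total → factor 2570/220 = 11.682
Step 4: 0.75 mL + 6.75 mL = 7.5 mL total → factor 7.5/0.75 = 10
Overall dilution factor = 2.3333 × 128.36 × 11.682 × 10 = 34989
Final = 0.100 M / 34989 = 2.858 × 10^-6 M = 2.86 × 10^3 nM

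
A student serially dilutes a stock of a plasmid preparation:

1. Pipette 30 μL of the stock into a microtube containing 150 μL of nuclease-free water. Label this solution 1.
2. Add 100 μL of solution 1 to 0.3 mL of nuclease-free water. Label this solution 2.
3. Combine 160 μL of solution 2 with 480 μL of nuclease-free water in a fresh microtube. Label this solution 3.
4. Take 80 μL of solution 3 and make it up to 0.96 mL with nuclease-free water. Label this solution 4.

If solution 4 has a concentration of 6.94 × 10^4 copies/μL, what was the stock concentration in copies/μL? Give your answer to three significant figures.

Step 1: 30 μL + 150 μL = 180 μL total → factor 180/30 = 6
Step 2: 100 μL + 0.3 mL = 400 μL total → factor 400/100 = 4
Step 3: 160 μL + 480 μL = 640 μL total → factor 640/160 = 4
Step 4: 80 μL brought to 0.96 mL → factor 960/80 = 12
Overall dilution factor = 6 × 4 × 4 × 12 = 1152
Stock = 6.94 × 10^4 copies/μL × 1152 = 7.99 × 10^7 copies/μL

7.99 × 10^7 copies/μL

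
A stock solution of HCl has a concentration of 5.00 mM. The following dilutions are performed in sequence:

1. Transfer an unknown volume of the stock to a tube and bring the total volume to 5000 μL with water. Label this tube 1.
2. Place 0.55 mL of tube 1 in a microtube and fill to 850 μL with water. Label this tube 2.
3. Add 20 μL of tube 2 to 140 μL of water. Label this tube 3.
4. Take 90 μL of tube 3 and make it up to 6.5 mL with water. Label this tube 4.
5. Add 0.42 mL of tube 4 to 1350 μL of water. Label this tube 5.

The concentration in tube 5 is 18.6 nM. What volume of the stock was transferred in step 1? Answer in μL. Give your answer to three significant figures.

70.0 μL

Step 1: v brought to 5000 μL → factor = 5000 μL/v
Step 2: 0.55 mL brought to 850 μL → factor 0.85/0.55 = 1.5455
Step 3: 20 μL + 140 μL = 160 μL total → factor 160/20 = 8
Step 4: 90 μL brought to 6.5 mL → factor 6500/90 = 72.222
Step 5: 0.42 mL + 1350 μL = 1.77 mL total → factor 1.77/0.42 = 4.2143
Product of known-step factors = 3763.1
Overall factor = 5.00 mM / (18.6 nM) = 2.6882 × 10^5
Step-1 factor = 2.6882 × 10^5 / 3763.1 = 71.436
v = 5000 μL / 71.436 = 70.0 μL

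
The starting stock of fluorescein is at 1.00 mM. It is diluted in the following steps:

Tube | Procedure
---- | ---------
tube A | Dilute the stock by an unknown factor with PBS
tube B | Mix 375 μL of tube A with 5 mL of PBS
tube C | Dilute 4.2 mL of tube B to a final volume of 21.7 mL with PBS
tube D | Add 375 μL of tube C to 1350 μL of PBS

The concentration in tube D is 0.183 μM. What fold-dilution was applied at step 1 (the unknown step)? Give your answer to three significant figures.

Step 1: unknown factor x
Step 2: 375 μL + 5 mL = 5375 μL total → factor 5375/375 = 14.333
Step 3: 4.2 mL brought to 21.7 mL → factor 21.7/4.2 = 5.1667
Step 4: 375 μL + 1350 μL = 1725 μL total → factor 1725/375 = 4.6
Product of known-step factors = 340.66
Overall factor = 1.00 mM / (0.183 μM) = 5464.5
x = 5464.5 / 340.66 = 16.0

16.0-fold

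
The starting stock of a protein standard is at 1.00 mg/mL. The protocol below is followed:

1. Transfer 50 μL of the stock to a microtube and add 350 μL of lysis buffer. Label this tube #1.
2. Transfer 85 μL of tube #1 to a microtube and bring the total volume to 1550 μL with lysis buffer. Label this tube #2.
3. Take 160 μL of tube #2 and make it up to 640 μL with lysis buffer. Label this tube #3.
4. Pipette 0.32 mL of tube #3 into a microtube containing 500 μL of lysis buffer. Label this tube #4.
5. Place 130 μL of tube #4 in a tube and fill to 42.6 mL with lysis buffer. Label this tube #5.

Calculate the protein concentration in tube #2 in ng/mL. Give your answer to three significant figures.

6.85 × 10^3 ng/mL

Step 1: 50 μL + 350 μL = 400 μL total → factor 400/50 = 8
Step 2: 85 μL brought to 1550 μL → factor 1550/85 = 18.235
Dilution factor through tube #2 = 8 × 18.235 = 145.88
[tube #2] = 1.00 mg/mL / 145.88 = 0.006855 mg/mL = 6.85 × 10^3 ng/mL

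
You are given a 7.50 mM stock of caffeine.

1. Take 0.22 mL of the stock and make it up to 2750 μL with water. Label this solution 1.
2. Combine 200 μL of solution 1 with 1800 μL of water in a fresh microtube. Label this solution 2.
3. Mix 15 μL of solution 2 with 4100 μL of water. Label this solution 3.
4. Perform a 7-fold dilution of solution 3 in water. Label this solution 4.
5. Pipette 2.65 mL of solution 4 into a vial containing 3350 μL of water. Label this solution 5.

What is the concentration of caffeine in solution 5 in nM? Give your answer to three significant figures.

Step 1: 0.22 mL brought to 2750 μL → factor 2.75/0.22 = 12.5
Step 2: 200 μL + 1800 μL = 2000 μL total → factor 2000/200 = 10
Step 3: 15 μL + 4100 μL = 4115 μL total → factor 4115/15 = 274.33
Step 4: 7-fold → factor 7
Step 5: 2.65 mL + 3350 μL = 6 mL total → factor 6/2.65 = 2.2642
Overall dilution factor = 12.5 × 10 × 274.33 × 7 × 2.2642 = 5.4349 × 10^5
Final = 7.50 mM / 5.4349 × 10^5 = 1.380 × 10^-5 mM = 13.8 nM

13.8 nM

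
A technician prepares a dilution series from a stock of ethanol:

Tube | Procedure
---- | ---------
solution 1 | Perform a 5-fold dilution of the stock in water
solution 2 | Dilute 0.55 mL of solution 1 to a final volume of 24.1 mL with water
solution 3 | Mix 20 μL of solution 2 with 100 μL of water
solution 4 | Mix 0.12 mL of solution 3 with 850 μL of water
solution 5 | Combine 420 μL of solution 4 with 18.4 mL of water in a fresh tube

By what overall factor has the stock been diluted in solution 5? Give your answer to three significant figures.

4.76 × 10^5

Step 1: 5-fold → factor 5
Step 2: 0.55 mL brought to 24.1 mL → factor 24.1/0.55 = 43.818
Step 3: 20 μL + 100 μL = 120 μL total → factor 120/20 = 6
Step 4: 0.12 mL + 850 μL = 0.97 mL total → factor 0.97/0.12 = 8.0833
Step 5: 420 μL + 18.4 mL = 18820 μL total → factor 18820/420 = 44.81
Overall dilution factor = 5 × 43.818 × 6 × 8.0833 × 44.81 = 4.7614 × 10^5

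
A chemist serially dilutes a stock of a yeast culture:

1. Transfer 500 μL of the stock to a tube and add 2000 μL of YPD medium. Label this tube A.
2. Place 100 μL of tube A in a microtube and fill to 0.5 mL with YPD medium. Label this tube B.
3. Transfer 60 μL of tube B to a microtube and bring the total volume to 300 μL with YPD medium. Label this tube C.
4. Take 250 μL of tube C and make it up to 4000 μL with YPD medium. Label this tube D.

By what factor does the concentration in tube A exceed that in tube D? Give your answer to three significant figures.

400

Step 1: 500 μL + 2000 μL = 2500 μL total → factor 2500/500 = 5
Step 2: 100 μL brought to 0.5 mL → factor 500/100 = 5
Step 3: 60 μL brought to 300 μL → factor 300/60 = 5
Step 4: 250 μL brought to 4000 μL → factor 4000/250 = 16
Dilution factor to tube A = 5; to tube D = 2000
[tube A]/[tube D] = (factor to tube D)/(factor to tube A) = 2000/5 = 400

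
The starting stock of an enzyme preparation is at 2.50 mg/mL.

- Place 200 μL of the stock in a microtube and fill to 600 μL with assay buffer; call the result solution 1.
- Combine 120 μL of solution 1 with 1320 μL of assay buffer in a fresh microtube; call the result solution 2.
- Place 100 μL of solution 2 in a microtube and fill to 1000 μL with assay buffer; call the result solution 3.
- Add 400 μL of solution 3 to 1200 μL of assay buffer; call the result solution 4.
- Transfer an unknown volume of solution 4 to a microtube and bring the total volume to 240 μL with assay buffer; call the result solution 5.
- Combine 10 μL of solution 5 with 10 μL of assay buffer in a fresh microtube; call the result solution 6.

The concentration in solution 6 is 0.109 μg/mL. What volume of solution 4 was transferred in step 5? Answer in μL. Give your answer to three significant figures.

30.1 μL

Step 1: 200 μL brought to 600 μL → factor 600/200 = 3
Step 2: 120 μL + 1320 μL = 1440 μL total → factor 1440/120 = 12
Step 3: 100 μL brought to 1000 μL → factor 1000/100 = 10
Step 4: 400 μL + 1200 μL = 1600 μL total → factor 1600/400 = 4
Step 5: v brought to 240 μL → factor = 240 μL/v
Step 6: 10 μL + 10 μL = 20 μL total → factor 20/10 = 2
Product of known-step factors = 2880
Overall factor = 2.50 mg/mL / (0.109 μg/mL) = 22936
Step-5 factor = 22936 / 2880 = 7.9638
v = 240 μL / 7.9638 = 30.1 μL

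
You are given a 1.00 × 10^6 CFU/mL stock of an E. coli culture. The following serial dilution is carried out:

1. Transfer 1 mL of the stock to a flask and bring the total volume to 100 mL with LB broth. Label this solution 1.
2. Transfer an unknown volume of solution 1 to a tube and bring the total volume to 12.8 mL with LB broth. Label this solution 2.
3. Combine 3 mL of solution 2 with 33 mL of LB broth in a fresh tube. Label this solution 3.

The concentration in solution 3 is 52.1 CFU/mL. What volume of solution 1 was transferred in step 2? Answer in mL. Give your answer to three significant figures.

Step 1: 1 mL brought to 100 mL → factor 100/1 = 100
Step 2: v brought to 12.8 mL → factor = 12.8 mL/v
Step 3: 3 mL + 33 mL = 36 mL total → factor 36/3 = 12
Product of known-step factors = 1200
Overall factor = 1.00 × 10^6 CFU/mL / (52.1 CFU/mL) = 19194
Step-2 factor = 19194 / 1200 = 15.995
v = 12.8 mL / 15.995 = 0.800 mL

0.800 mL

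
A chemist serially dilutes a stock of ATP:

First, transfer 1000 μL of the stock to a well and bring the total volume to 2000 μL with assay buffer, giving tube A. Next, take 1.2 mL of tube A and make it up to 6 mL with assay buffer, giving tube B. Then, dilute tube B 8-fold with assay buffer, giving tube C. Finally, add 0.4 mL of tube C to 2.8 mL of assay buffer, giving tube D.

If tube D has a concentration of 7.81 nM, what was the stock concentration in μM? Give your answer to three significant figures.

5.00 μM

Step 1: 1000 μL brought to 2000 μL → factor 2000/1000 = 2
Step 2: 1.2 mL brought to 6 mL → factor 6/1.2 = 5
Step 3: 8-fold → factor 8
Step 4: 0.4 mL + 2.8 mL = 3.2 mL total → factor 3.2/0.4 = 8
Overall dilution factor = 2 × 5 × 8 × 8 = 640
Stock = 7.81 nM × 640 = 4998 nM = 5.00 μM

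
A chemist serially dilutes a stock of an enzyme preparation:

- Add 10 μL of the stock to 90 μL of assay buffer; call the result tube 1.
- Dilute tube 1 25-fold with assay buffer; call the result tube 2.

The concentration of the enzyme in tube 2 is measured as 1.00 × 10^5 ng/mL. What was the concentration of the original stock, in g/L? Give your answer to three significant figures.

25.0 g/L

Step 1: 10 μL + 90 μL = 100 μL total → factor 100/10 = 10
Step 2: 25-fold → factor 25
Overall dilution factor = 10 × 25 = 250
Stock = 1.00 × 10^5 ng/mL × 250 = 2.500 × 10^7 ng/mL = 25.0 g/L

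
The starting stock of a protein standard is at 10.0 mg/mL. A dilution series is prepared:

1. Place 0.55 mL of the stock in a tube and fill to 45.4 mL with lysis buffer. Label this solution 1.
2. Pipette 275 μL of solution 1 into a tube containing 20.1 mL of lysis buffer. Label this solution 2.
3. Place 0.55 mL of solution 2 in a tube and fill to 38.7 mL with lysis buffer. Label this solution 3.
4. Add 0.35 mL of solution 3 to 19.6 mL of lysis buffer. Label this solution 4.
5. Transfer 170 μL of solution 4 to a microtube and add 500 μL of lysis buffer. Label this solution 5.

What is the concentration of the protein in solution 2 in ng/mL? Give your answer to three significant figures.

1.64 × 10^3 ng/mL

Step 1: 0.55 mL brought to 45.4 mL → factor 45.4/0.55 = 82.545
Step 2: 275 μL + 20.1 mL = 20375 μL total → factor 20375/275 = 74.091
Dilution factor through solution 2 = 82.545 × 74.091 = 6115.9
[solution 2] = 10.0 mg/mL / 6115.9 = 0.001635 mg/mL = 1.64 × 10^3 ng/mL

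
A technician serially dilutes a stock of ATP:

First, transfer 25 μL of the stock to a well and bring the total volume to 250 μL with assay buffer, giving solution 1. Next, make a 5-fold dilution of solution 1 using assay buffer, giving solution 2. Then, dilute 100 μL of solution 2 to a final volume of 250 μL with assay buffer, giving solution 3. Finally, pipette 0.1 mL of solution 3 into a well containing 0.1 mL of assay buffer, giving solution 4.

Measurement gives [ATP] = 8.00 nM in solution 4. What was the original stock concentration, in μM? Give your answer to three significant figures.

Step 1: 25 μL brought to 250 μL → factor 250/25 = 10
Step 2: 5-fold → factor 5
Step 3: 100 μL brought to 250 μL → factor 250/100 = 2.5
Step 4: 0.1 mL + 0.1 mL = 0.2 mL total → factor 0.2/0.1 = 2
Overall dilution factor = 10 × 5 × 2.5 × 2 = 250
Stock = 8.00 nM × 250 = 2000 nM = 2.00 μM

2.00 μM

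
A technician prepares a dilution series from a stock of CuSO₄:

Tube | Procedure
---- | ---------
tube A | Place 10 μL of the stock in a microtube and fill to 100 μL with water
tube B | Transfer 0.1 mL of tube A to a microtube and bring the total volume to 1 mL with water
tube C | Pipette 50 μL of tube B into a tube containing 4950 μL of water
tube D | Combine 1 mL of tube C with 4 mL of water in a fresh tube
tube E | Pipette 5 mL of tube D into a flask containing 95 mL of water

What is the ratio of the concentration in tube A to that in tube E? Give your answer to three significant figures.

1.00 × 10^5

Step 1: 10 μL brought to 100 μL → factor 100/10 = 10
Step 2: 0.1 mL brought to 1 mL → factor 1/0.1 = 10
Step 3: 50 μL + 4950 μL = 5000 μL total → factor 5000/50 = 100
Step 4: 1 mL + 4 mL = 5 mL total → factor 5/1 = 5
Step 5: 5 mL + 95 mL = 100 mL total → factor 100/5 = 20
Dilution factor to tube A = 10; to tube E = 1 × 10^6
[tube A]/[tube E] = (factor to tube E)/(factor to tube A) = 1 × 10^6/10 = 1.00 × 10^5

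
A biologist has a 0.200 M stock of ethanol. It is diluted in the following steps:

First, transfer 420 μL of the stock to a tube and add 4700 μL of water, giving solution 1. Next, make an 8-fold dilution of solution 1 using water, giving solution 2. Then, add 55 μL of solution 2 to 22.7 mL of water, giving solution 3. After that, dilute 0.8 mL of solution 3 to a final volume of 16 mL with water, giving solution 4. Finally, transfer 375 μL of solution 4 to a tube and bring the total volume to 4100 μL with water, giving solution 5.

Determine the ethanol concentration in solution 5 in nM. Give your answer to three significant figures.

22.7 nM

Step 1: 420 μL + 4700 μL = 5120 μL total → factor 5120/420 = 12.19
Step 2: 8-fold → factor 8
Step 3: 55 μL + 22.7 mL = 22755 μL total → factor 22755/55 = 413.73
Step 4: 0.8 mL brought to 16 mL → factor 16/0.8 = 20
Step 5: 375 μL brought to 4100 μL → factor 4100/375 = 10.933
Overall dilution factor = 12.19 × 8 × 413.73 × 20 × 10.933 = 8.8228 × 10^6
Final = 0.200 M / 8.8228 × 10^6 = 2.267 × 10^-8 M = 22.7 nM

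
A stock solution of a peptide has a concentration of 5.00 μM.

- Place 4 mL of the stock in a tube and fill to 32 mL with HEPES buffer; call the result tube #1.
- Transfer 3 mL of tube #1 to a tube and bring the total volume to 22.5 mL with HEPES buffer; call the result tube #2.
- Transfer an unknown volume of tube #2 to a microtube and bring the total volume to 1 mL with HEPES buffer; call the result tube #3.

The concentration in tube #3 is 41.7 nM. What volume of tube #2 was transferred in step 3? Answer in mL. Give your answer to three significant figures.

Step 1: 4 mL brought to 32 mL → factor 32/4 = 8
Step 2: 3 mL brought to 22.5 mL → factor 22.5/3 = 7.5
Step 3: v brought to 1 mL → factor = 1 mL/v
Product of known-step factors = 60
Overall factor = 5.00 μM / (41.7 nM) = 119.9
Step-3 factor = 119.9 / 60 = 1.9984
v = 1 mL / 1.9984 = 0.500 mL

0.500 mL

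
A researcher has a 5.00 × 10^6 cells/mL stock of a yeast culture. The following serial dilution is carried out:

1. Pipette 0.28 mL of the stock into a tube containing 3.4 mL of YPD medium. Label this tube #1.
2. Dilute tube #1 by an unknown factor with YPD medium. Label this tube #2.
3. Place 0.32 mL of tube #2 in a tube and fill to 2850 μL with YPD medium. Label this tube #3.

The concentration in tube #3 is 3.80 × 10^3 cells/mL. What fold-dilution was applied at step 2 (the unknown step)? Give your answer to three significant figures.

11.2-fold

Step 1: 0.28 mL + 3.4 mL = 3.68 mL total → factor 3.68/0.28 = 13.143
Step 2: unknown factor x
Step 3: 0.32 mL brought to 2850 μL → factor 2.85/0.32 = 8.9062
Product of known-step factors = 117.05
Overall factor = 5.00 × 10^6 cells/mL / (3.80 × 10^3 cells/mL) = 1315.8
x = 1315.8 / 117.05 = 11.2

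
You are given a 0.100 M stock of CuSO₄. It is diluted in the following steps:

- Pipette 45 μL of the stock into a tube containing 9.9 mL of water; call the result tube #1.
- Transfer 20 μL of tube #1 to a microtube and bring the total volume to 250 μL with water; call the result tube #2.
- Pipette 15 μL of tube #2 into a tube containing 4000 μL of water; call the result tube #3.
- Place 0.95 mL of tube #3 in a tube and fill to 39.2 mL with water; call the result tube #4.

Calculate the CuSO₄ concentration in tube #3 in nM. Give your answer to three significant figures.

Step 1: 45 μL + 9.9 mL = 9945 μL total → factor 9945/45 = 221
Step 2: 20 μL brought to 250 μL → factor 250/20 = 12.5
Step 3: 15 μL + 4000 μL = 4015 μL total → factor 4015/15 = 267.67
Dilution factor through tube #3 = 221 × 12.5 × 267.67 = 7.3943 × 10^5
[tube #3] = 0.100 M / 7.3943 × 10^5 = 1.352 × 10^-7 M = 135 nM

135 nM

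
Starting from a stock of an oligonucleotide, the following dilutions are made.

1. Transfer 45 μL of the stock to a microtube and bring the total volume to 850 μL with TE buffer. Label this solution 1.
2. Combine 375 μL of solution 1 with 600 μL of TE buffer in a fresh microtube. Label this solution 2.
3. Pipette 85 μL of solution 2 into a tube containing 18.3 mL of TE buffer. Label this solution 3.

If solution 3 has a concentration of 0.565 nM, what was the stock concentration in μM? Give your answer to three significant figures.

Step 1: 45 μL brought to 850 μL → factor 850/45 = 18.889
Step 2: 375 μL + 600 μL = 975 μL total → factor 975/375 = 2.6
Step 3: 85 μL + 18.3 mL = 18385 μL total → factor 18385/85 = 216.29
Overall dilution factor = 18.889 × 2.6 × 216.29 = 10622
Stock = 0.565 nM × 10622 = 6002 nM = 6.00 μM

6.00 μM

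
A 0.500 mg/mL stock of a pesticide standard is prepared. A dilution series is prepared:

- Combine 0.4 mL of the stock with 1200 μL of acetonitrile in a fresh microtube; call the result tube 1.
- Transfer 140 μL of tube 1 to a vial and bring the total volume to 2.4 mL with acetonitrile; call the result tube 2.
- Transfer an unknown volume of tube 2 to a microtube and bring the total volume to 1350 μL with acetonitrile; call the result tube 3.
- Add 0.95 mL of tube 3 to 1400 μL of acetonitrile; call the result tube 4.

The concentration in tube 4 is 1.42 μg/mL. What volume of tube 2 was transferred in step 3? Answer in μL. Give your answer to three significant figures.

650 μL

Step 1: 0.4 mL + 1200 μL = 1.6 mL total → factor 1.6/0.4 = 4
Step 2: 140 μL brought to 2.4 mL → factor 2400/140 = 17.143
Step 3: v brought to 1350 μL → factor = 1350 μL/v
Step 4: 0.95 mL + 1400 μL = 2.35 mL total → factor 2.35/0.95 = 2.4737
Product of known-step factors = 169.62
Overall factor = 0.500 mg/mL / (1.42 μg/mL) = 352.11
Step-3 factor = 352.11 / 169.62 = 2.0758
v = 1350 μL / 2.0758 = 650 μL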